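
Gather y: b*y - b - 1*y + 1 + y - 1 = b*y - b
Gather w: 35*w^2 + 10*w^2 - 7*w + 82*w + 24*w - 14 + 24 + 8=45*w^2 + 99*w + 18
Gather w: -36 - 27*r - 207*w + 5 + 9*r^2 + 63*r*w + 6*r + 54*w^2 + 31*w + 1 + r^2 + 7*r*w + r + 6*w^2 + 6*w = 10*r^2 - 20*r + 60*w^2 + w*(70*r - 170) - 30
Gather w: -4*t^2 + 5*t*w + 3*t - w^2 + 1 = -4*t^2 + 5*t*w + 3*t - w^2 + 1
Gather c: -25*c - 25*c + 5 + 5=10 - 50*c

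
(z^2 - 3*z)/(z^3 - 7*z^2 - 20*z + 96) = z/(z^2 - 4*z - 32)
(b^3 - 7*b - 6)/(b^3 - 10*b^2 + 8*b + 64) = (b^2 - 2*b - 3)/(b^2 - 12*b + 32)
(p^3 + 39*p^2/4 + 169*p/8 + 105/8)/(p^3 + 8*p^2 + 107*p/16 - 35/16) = 2*(2*p + 3)/(4*p - 1)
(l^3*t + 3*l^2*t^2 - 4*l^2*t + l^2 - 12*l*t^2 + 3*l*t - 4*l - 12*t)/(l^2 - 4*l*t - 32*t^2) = (-l^3*t - 3*l^2*t^2 + 4*l^2*t - l^2 + 12*l*t^2 - 3*l*t + 4*l + 12*t)/(-l^2 + 4*l*t + 32*t^2)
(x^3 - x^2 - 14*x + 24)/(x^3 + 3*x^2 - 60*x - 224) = (x^2 - 5*x + 6)/(x^2 - x - 56)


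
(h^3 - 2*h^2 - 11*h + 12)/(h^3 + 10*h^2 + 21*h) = (h^2 - 5*h + 4)/(h*(h + 7))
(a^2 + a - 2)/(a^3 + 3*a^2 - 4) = 1/(a + 2)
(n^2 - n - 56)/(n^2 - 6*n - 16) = (n + 7)/(n + 2)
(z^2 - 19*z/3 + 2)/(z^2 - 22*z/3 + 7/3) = (z - 6)/(z - 7)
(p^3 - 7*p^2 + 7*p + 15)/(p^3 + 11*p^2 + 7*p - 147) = (p^2 - 4*p - 5)/(p^2 + 14*p + 49)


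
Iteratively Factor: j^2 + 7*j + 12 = (j + 3)*(j + 4)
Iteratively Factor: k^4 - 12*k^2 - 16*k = (k + 2)*(k^3 - 2*k^2 - 8*k) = (k + 2)^2*(k^2 - 4*k) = k*(k + 2)^2*(k - 4)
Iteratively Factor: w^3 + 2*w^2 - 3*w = (w + 3)*(w^2 - w) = (w - 1)*(w + 3)*(w)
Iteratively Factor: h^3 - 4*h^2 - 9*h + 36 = (h - 3)*(h^2 - h - 12) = (h - 3)*(h + 3)*(h - 4)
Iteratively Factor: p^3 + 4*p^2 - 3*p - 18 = (p + 3)*(p^2 + p - 6) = (p + 3)^2*(p - 2)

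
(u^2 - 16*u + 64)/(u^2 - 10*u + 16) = (u - 8)/(u - 2)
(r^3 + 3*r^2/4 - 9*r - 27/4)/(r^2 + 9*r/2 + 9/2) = (4*r^2 - 9*r - 9)/(2*(2*r + 3))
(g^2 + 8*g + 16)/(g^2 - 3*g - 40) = (g^2 + 8*g + 16)/(g^2 - 3*g - 40)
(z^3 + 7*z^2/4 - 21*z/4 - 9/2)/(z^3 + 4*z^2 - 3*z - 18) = (z + 3/4)/(z + 3)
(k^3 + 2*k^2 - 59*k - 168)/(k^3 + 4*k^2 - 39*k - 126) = (k - 8)/(k - 6)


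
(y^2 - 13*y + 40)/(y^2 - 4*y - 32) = (y - 5)/(y + 4)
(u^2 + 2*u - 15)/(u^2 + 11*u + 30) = (u - 3)/(u + 6)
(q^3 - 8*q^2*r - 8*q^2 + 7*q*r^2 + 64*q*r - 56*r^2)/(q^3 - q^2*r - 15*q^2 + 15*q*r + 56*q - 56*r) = (q - 7*r)/(q - 7)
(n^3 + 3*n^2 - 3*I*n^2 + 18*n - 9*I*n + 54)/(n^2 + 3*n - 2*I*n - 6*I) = (n^2 - 3*I*n + 18)/(n - 2*I)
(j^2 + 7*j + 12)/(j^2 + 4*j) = (j + 3)/j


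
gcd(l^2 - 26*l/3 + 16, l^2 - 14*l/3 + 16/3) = l - 8/3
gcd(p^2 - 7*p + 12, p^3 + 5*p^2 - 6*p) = 1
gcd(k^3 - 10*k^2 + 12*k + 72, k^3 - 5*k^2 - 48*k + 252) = k^2 - 12*k + 36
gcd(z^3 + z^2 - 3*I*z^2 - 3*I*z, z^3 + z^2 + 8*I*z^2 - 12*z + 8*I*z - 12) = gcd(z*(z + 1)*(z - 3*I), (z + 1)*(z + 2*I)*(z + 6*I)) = z + 1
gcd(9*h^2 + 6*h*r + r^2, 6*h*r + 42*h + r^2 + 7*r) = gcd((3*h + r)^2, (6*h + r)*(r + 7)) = 1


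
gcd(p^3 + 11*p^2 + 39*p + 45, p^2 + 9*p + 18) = p + 3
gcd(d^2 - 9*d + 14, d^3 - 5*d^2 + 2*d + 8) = d - 2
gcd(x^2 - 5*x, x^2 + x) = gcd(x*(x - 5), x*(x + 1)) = x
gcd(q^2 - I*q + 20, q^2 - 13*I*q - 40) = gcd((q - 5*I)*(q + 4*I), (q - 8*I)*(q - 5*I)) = q - 5*I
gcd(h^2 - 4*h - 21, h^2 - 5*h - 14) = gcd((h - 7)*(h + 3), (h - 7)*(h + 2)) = h - 7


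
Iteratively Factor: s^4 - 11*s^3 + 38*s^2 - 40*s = (s)*(s^3 - 11*s^2 + 38*s - 40) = s*(s - 2)*(s^2 - 9*s + 20) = s*(s - 4)*(s - 2)*(s - 5)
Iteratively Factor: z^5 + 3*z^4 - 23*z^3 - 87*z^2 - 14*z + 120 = (z + 3)*(z^4 - 23*z^2 - 18*z + 40) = (z - 5)*(z + 3)*(z^3 + 5*z^2 + 2*z - 8) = (z - 5)*(z + 2)*(z + 3)*(z^2 + 3*z - 4) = (z - 5)*(z - 1)*(z + 2)*(z + 3)*(z + 4)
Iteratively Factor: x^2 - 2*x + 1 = (x - 1)*(x - 1)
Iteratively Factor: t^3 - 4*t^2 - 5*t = (t - 5)*(t^2 + t) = (t - 5)*(t + 1)*(t)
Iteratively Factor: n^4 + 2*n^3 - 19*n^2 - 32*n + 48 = (n - 4)*(n^3 + 6*n^2 + 5*n - 12) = (n - 4)*(n + 3)*(n^2 + 3*n - 4) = (n - 4)*(n + 3)*(n + 4)*(n - 1)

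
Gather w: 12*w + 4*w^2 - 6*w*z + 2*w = 4*w^2 + w*(14 - 6*z)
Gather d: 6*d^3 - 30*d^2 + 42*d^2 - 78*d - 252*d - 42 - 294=6*d^3 + 12*d^2 - 330*d - 336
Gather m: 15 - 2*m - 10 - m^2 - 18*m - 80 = -m^2 - 20*m - 75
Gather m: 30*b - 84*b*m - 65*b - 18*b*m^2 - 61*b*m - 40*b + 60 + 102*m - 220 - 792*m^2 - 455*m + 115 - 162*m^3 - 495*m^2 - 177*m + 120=-75*b - 162*m^3 + m^2*(-18*b - 1287) + m*(-145*b - 530) + 75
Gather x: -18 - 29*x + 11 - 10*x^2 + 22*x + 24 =-10*x^2 - 7*x + 17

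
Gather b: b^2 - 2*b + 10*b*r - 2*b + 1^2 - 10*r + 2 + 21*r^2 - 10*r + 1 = b^2 + b*(10*r - 4) + 21*r^2 - 20*r + 4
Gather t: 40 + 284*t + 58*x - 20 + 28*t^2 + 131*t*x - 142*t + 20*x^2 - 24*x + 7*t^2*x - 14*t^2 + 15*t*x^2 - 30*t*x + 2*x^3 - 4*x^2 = t^2*(7*x + 14) + t*(15*x^2 + 101*x + 142) + 2*x^3 + 16*x^2 + 34*x + 20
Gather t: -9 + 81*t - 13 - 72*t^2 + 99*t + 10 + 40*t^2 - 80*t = -32*t^2 + 100*t - 12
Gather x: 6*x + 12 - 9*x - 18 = -3*x - 6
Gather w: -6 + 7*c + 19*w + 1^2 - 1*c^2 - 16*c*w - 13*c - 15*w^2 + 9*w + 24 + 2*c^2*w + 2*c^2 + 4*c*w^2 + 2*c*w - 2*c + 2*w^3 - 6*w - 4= c^2 - 8*c + 2*w^3 + w^2*(4*c - 15) + w*(2*c^2 - 14*c + 22) + 15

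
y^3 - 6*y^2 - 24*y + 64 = (y - 8)*(y - 2)*(y + 4)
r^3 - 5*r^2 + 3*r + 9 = (r - 3)^2*(r + 1)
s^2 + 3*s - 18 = (s - 3)*(s + 6)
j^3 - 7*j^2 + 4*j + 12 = (j - 6)*(j - 2)*(j + 1)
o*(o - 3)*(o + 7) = o^3 + 4*o^2 - 21*o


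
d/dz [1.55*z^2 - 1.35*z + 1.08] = 3.1*z - 1.35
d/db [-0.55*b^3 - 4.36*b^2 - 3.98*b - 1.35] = -1.65*b^2 - 8.72*b - 3.98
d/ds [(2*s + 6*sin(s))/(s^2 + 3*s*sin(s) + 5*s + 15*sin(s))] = -2/(s^2 + 10*s + 25)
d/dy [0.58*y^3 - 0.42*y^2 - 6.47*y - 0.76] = 1.74*y^2 - 0.84*y - 6.47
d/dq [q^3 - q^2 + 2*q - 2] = 3*q^2 - 2*q + 2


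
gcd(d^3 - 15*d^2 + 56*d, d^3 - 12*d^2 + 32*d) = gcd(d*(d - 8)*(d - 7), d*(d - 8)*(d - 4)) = d^2 - 8*d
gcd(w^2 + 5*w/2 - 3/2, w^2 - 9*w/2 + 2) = w - 1/2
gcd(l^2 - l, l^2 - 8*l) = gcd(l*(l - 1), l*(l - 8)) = l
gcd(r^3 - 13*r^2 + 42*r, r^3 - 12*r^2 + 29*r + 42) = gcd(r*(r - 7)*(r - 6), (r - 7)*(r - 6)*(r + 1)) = r^2 - 13*r + 42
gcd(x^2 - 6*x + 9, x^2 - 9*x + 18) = x - 3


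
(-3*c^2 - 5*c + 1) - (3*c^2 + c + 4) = -6*c^2 - 6*c - 3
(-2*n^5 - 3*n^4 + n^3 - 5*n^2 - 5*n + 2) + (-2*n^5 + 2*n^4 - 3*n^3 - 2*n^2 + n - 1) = -4*n^5 - n^4 - 2*n^3 - 7*n^2 - 4*n + 1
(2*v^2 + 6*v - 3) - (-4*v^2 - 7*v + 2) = 6*v^2 + 13*v - 5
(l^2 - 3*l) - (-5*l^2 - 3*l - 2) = 6*l^2 + 2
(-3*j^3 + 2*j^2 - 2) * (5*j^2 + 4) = -15*j^5 + 10*j^4 - 12*j^3 - 2*j^2 - 8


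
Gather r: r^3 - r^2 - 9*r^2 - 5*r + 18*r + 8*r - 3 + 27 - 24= r^3 - 10*r^2 + 21*r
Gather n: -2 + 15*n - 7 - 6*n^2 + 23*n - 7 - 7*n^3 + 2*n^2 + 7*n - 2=-7*n^3 - 4*n^2 + 45*n - 18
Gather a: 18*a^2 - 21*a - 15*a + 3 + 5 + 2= 18*a^2 - 36*a + 10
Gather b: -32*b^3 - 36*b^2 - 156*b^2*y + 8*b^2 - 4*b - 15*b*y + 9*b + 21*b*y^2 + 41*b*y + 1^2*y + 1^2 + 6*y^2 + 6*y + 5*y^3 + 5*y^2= -32*b^3 + b^2*(-156*y - 28) + b*(21*y^2 + 26*y + 5) + 5*y^3 + 11*y^2 + 7*y + 1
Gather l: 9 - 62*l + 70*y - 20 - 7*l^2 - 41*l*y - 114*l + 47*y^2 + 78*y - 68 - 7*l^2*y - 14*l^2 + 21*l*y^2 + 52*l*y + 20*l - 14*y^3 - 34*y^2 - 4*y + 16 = l^2*(-7*y - 21) + l*(21*y^2 + 11*y - 156) - 14*y^3 + 13*y^2 + 144*y - 63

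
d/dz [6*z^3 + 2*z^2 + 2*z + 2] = 18*z^2 + 4*z + 2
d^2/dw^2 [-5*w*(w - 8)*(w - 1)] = 90 - 30*w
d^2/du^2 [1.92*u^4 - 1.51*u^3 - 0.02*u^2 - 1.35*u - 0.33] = 23.04*u^2 - 9.06*u - 0.04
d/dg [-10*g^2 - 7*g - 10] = -20*g - 7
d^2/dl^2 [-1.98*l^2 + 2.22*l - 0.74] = -3.96000000000000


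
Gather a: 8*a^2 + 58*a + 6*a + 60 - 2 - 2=8*a^2 + 64*a + 56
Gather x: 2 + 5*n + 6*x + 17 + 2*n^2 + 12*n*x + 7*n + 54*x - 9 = 2*n^2 + 12*n + x*(12*n + 60) + 10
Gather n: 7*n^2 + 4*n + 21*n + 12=7*n^2 + 25*n + 12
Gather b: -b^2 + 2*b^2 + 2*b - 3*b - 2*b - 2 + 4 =b^2 - 3*b + 2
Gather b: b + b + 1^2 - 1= 2*b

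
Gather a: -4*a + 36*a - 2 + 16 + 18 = 32*a + 32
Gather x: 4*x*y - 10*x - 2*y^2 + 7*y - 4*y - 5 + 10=x*(4*y - 10) - 2*y^2 + 3*y + 5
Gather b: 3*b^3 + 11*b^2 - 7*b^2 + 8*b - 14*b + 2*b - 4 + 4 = 3*b^3 + 4*b^2 - 4*b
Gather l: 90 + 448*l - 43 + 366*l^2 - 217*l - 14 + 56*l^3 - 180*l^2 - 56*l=56*l^3 + 186*l^2 + 175*l + 33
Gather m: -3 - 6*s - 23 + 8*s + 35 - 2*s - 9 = 0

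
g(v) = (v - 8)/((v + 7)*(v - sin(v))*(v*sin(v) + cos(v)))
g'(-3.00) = -9.50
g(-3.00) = -1.70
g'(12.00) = -0.00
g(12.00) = 0.00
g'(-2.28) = -0.80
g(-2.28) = 1.33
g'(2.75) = -34.82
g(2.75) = -1.82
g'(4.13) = -0.02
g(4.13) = 0.02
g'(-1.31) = 6.55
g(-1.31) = 3.12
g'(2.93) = -4.63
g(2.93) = 0.52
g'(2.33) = -0.10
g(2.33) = -0.38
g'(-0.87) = 36.73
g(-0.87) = 10.45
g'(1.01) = 13.59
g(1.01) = -3.86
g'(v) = -v*(v - 8)*cos(v)/((v + 7)*(v - sin(v))*(v*sin(v) + cos(v))^2) + (v - 8)*(cos(v) - 1)/((v + 7)*(v - sin(v))^2*(v*sin(v) + cos(v))) - (v - 8)/((v + 7)^2*(v - sin(v))*(v*sin(v) + cos(v))) + 1/((v + 7)*(v - sin(v))*(v*sin(v) + cos(v))) = (-v*(v - 8)*(v + 7)*(v - sin(v))*cos(v) + (8 - v)*(v - sin(v))*(v*sin(v) + cos(v)) + (v - 8)*(v + 7)*(v*sin(v) + cos(v))*(cos(v) - 1) + (v + 7)*(v - sin(v))*(v*sin(v) + cos(v)))/((v + 7)^2*(v - sin(v))^2*(v*sin(v) + cos(v))^2)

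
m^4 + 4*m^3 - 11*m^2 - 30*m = m*(m - 3)*(m + 2)*(m + 5)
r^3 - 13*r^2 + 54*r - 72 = (r - 6)*(r - 4)*(r - 3)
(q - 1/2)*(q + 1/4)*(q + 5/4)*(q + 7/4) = q^4 + 11*q^3/4 + 21*q^2/16 - 59*q/64 - 35/128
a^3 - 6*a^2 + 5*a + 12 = (a - 4)*(a - 3)*(a + 1)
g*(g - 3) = g^2 - 3*g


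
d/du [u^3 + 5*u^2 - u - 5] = 3*u^2 + 10*u - 1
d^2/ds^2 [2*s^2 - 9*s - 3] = 4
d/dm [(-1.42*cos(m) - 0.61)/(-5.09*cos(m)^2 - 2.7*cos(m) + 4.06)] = (7.2278*cos(m)^2 + 6.2098*cos(m) + 7.4122)*sin(m)/(25.9081*cos(m)^4 + 27.486*cos(m)^3 - 34.0408*cos(m)^2 - 21.924*cos(m) + 16.4836)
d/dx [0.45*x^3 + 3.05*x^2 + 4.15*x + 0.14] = 1.35*x^2 + 6.1*x + 4.15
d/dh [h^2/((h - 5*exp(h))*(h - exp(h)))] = h*(-h*(1 - exp(h))*(h - 5*exp(h)) + h*(h - exp(h))*(5*exp(h) - 1) + 2*(h - 5*exp(h))*(h - exp(h)))/((h - 5*exp(h))^2*(h - exp(h))^2)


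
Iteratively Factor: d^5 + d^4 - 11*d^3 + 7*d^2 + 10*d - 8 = (d - 1)*(d^4 + 2*d^3 - 9*d^2 - 2*d + 8) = (d - 1)^2*(d^3 + 3*d^2 - 6*d - 8) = (d - 1)^2*(d + 4)*(d^2 - d - 2) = (d - 2)*(d - 1)^2*(d + 4)*(d + 1)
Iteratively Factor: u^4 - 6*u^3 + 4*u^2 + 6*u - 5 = (u - 5)*(u^3 - u^2 - u + 1) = (u - 5)*(u + 1)*(u^2 - 2*u + 1) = (u - 5)*(u - 1)*(u + 1)*(u - 1)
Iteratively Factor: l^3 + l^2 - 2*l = (l)*(l^2 + l - 2) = l*(l + 2)*(l - 1)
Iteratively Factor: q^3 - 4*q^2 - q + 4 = (q - 4)*(q^2 - 1) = (q - 4)*(q - 1)*(q + 1)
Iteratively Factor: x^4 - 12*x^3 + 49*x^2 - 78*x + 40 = (x - 2)*(x^3 - 10*x^2 + 29*x - 20) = (x - 2)*(x - 1)*(x^2 - 9*x + 20) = (x - 4)*(x - 2)*(x - 1)*(x - 5)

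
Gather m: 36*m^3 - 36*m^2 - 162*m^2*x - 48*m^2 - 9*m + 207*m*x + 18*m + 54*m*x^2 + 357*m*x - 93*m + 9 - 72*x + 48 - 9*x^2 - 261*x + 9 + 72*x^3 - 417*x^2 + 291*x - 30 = 36*m^3 + m^2*(-162*x - 84) + m*(54*x^2 + 564*x - 84) + 72*x^3 - 426*x^2 - 42*x + 36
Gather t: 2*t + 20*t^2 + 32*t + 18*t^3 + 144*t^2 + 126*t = 18*t^3 + 164*t^2 + 160*t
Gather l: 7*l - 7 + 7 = 7*l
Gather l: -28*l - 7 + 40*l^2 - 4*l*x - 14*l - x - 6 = 40*l^2 + l*(-4*x - 42) - x - 13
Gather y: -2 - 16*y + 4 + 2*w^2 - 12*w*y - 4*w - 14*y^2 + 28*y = 2*w^2 - 4*w - 14*y^2 + y*(12 - 12*w) + 2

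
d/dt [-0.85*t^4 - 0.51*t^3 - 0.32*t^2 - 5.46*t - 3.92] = -3.4*t^3 - 1.53*t^2 - 0.64*t - 5.46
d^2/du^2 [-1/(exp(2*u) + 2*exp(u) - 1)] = 2*(-4*(exp(u) + 1)^2*exp(u) + (2*exp(u) + 1)*(exp(2*u) + 2*exp(u) - 1))*exp(u)/(exp(2*u) + 2*exp(u) - 1)^3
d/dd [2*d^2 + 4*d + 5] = 4*d + 4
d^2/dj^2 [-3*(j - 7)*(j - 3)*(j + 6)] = 24 - 18*j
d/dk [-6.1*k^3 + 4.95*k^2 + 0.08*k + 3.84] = -18.3*k^2 + 9.9*k + 0.08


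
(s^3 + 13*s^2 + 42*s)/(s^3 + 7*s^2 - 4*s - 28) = s*(s + 6)/(s^2 - 4)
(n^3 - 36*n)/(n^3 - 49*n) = (n^2 - 36)/(n^2 - 49)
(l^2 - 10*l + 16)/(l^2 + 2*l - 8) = (l - 8)/(l + 4)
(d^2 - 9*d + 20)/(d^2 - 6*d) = (d^2 - 9*d + 20)/(d*(d - 6))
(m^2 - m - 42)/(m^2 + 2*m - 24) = (m - 7)/(m - 4)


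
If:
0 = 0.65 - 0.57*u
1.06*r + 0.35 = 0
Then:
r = -0.33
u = 1.14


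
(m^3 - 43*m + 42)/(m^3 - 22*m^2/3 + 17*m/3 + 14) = 3*(m^2 + 6*m - 7)/(3*m^2 - 4*m - 7)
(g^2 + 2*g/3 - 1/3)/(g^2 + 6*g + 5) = (g - 1/3)/(g + 5)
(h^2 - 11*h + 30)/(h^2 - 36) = (h - 5)/(h + 6)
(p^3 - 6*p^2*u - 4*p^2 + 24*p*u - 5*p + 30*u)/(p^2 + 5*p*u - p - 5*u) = (p^3 - 6*p^2*u - 4*p^2 + 24*p*u - 5*p + 30*u)/(p^2 + 5*p*u - p - 5*u)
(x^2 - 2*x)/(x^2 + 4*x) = (x - 2)/(x + 4)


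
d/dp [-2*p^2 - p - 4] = -4*p - 1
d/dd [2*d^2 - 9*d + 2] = 4*d - 9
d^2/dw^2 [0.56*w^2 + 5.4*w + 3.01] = 1.12000000000000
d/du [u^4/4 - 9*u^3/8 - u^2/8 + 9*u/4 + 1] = u^3 - 27*u^2/8 - u/4 + 9/4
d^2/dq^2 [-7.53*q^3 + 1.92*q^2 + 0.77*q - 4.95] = 3.84 - 45.18*q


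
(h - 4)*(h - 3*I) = h^2 - 4*h - 3*I*h + 12*I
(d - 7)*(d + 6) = d^2 - d - 42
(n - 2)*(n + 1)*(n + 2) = n^3 + n^2 - 4*n - 4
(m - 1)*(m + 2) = m^2 + m - 2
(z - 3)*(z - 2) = z^2 - 5*z + 6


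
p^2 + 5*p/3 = p*(p + 5/3)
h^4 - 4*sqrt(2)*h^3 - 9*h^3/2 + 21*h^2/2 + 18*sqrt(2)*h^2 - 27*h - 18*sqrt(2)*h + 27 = (h - 3)*(h - 3/2)*(h - 3*sqrt(2))*(h - sqrt(2))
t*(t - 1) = t^2 - t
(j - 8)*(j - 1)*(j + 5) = j^3 - 4*j^2 - 37*j + 40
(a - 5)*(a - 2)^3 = a^4 - 11*a^3 + 42*a^2 - 68*a + 40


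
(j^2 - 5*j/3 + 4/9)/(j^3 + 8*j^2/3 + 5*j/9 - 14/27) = 3*(3*j - 4)/(9*j^2 + 27*j + 14)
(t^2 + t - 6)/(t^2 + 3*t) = (t - 2)/t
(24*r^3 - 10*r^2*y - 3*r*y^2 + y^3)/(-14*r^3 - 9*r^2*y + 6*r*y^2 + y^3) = (-12*r^2 - r*y + y^2)/(7*r^2 + 8*r*y + y^2)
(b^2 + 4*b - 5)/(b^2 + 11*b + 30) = (b - 1)/(b + 6)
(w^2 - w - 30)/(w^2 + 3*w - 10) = (w - 6)/(w - 2)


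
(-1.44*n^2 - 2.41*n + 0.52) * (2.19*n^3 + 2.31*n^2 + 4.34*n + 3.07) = -3.1536*n^5 - 8.6043*n^4 - 10.6779*n^3 - 13.679*n^2 - 5.1419*n + 1.5964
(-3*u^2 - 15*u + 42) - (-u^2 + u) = -2*u^2 - 16*u + 42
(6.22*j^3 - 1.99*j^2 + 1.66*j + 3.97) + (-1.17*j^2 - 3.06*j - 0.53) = 6.22*j^3 - 3.16*j^2 - 1.4*j + 3.44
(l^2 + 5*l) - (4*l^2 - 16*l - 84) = -3*l^2 + 21*l + 84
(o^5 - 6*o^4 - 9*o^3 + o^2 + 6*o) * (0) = 0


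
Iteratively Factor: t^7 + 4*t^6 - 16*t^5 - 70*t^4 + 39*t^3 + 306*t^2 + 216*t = (t + 1)*(t^6 + 3*t^5 - 19*t^4 - 51*t^3 + 90*t^2 + 216*t) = (t + 1)*(t + 2)*(t^5 + t^4 - 21*t^3 - 9*t^2 + 108*t) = (t + 1)*(t + 2)*(t + 4)*(t^4 - 3*t^3 - 9*t^2 + 27*t) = t*(t + 1)*(t + 2)*(t + 4)*(t^3 - 3*t^2 - 9*t + 27) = t*(t - 3)*(t + 1)*(t + 2)*(t + 4)*(t^2 - 9) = t*(t - 3)^2*(t + 1)*(t + 2)*(t + 4)*(t + 3)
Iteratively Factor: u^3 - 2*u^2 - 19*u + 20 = (u - 5)*(u^2 + 3*u - 4) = (u - 5)*(u + 4)*(u - 1)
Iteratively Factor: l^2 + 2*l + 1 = (l + 1)*(l + 1)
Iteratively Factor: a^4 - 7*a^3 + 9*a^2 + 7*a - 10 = (a - 2)*(a^3 - 5*a^2 - a + 5) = (a - 2)*(a - 1)*(a^2 - 4*a - 5) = (a - 5)*(a - 2)*(a - 1)*(a + 1)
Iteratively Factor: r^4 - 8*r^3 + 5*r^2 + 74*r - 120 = (r - 2)*(r^3 - 6*r^2 - 7*r + 60) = (r - 5)*(r - 2)*(r^2 - r - 12) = (r - 5)*(r - 2)*(r + 3)*(r - 4)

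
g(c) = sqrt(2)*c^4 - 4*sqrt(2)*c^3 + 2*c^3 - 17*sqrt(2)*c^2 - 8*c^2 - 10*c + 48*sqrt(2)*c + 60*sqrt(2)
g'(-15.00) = -20541.13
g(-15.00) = 75943.70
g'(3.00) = -80.37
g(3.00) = -14.06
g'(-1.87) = 102.36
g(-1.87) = -94.23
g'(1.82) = -60.99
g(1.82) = 77.53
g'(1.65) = -52.31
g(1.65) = 87.18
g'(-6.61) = -1631.58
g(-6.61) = 2058.14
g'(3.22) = -73.35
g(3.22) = -31.04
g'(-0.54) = 88.40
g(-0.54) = 44.95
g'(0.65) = 13.15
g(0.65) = 108.19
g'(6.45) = 706.08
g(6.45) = 591.59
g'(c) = 4*sqrt(2)*c^3 - 12*sqrt(2)*c^2 + 6*c^2 - 34*sqrt(2)*c - 16*c - 10 + 48*sqrt(2)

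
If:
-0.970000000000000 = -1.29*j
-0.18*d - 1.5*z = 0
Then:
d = -8.33333333333333*z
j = 0.75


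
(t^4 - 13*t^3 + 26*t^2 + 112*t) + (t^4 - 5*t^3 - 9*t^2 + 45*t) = 2*t^4 - 18*t^3 + 17*t^2 + 157*t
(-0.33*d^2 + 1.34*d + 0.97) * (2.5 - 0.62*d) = 0.2046*d^3 - 1.6558*d^2 + 2.7486*d + 2.425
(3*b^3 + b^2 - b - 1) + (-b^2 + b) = 3*b^3 - 1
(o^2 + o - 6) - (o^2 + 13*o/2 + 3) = -11*o/2 - 9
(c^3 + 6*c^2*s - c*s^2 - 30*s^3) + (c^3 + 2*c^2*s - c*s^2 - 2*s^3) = 2*c^3 + 8*c^2*s - 2*c*s^2 - 32*s^3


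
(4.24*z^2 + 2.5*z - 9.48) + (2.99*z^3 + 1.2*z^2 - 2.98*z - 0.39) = 2.99*z^3 + 5.44*z^2 - 0.48*z - 9.87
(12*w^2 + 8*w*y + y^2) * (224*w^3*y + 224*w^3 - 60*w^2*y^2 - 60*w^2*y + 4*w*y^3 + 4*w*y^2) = 2688*w^5*y + 2688*w^5 + 1072*w^4*y^2 + 1072*w^4*y - 208*w^3*y^3 - 208*w^3*y^2 - 28*w^2*y^4 - 28*w^2*y^3 + 4*w*y^5 + 4*w*y^4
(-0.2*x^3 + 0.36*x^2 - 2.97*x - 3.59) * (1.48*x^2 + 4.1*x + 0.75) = -0.296*x^5 - 0.2872*x^4 - 3.0696*x^3 - 17.2202*x^2 - 16.9465*x - 2.6925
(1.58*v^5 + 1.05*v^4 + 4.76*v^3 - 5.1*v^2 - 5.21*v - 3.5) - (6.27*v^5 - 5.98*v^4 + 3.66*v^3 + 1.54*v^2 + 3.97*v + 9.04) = -4.69*v^5 + 7.03*v^4 + 1.1*v^3 - 6.64*v^2 - 9.18*v - 12.54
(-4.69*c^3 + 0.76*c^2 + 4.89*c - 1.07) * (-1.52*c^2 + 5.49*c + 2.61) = 7.1288*c^5 - 26.9033*c^4 - 15.5013*c^3 + 30.4561*c^2 + 6.8886*c - 2.7927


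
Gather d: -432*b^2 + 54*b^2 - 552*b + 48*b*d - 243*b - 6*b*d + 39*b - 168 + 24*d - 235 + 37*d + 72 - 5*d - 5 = -378*b^2 - 756*b + d*(42*b + 56) - 336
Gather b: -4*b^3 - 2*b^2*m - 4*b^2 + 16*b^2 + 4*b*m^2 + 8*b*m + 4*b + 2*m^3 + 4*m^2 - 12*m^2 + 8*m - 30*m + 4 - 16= -4*b^3 + b^2*(12 - 2*m) + b*(4*m^2 + 8*m + 4) + 2*m^3 - 8*m^2 - 22*m - 12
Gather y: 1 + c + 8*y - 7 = c + 8*y - 6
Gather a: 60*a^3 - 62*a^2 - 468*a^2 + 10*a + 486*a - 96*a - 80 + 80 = 60*a^3 - 530*a^2 + 400*a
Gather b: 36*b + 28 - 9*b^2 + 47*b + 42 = -9*b^2 + 83*b + 70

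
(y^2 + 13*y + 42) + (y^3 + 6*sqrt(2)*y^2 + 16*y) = y^3 + y^2 + 6*sqrt(2)*y^2 + 29*y + 42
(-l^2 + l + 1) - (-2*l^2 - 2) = l^2 + l + 3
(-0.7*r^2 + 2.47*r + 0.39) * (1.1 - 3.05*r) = 2.135*r^3 - 8.3035*r^2 + 1.5275*r + 0.429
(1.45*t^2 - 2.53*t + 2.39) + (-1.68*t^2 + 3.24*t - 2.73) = -0.23*t^2 + 0.71*t - 0.34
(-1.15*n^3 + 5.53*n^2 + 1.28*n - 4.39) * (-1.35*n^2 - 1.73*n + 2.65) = 1.5525*n^5 - 5.476*n^4 - 14.3424*n^3 + 18.3666*n^2 + 10.9867*n - 11.6335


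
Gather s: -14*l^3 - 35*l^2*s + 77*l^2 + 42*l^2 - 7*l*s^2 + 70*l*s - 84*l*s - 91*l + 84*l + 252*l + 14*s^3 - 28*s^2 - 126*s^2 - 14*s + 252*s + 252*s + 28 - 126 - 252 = -14*l^3 + 119*l^2 + 245*l + 14*s^3 + s^2*(-7*l - 154) + s*(-35*l^2 - 14*l + 490) - 350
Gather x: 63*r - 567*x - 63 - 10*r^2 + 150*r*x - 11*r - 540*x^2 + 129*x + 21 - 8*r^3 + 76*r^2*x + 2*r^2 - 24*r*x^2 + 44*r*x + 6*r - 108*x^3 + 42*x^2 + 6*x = -8*r^3 - 8*r^2 + 58*r - 108*x^3 + x^2*(-24*r - 498) + x*(76*r^2 + 194*r - 432) - 42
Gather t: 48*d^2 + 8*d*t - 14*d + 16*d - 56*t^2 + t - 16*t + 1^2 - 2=48*d^2 + 2*d - 56*t^2 + t*(8*d - 15) - 1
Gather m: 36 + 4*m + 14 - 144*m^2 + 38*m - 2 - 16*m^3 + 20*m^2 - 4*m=-16*m^3 - 124*m^2 + 38*m + 48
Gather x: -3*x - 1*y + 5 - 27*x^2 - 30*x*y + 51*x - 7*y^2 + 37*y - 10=-27*x^2 + x*(48 - 30*y) - 7*y^2 + 36*y - 5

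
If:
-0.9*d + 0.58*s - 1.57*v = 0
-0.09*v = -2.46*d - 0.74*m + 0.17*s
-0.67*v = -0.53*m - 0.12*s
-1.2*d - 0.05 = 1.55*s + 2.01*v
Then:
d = -0.00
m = -0.01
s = -0.02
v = -0.01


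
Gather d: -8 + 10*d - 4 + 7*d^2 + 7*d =7*d^2 + 17*d - 12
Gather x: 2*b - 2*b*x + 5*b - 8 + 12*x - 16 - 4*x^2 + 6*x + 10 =7*b - 4*x^2 + x*(18 - 2*b) - 14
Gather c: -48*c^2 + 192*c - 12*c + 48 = -48*c^2 + 180*c + 48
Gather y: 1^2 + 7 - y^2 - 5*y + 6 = -y^2 - 5*y + 14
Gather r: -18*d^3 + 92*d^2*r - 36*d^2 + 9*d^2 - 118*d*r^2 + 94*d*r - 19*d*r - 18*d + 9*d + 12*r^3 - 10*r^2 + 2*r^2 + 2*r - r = -18*d^3 - 27*d^2 - 9*d + 12*r^3 + r^2*(-118*d - 8) + r*(92*d^2 + 75*d + 1)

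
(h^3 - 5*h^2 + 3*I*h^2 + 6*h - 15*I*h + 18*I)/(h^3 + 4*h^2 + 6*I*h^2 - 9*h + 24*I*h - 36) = (h^2 - 5*h + 6)/(h^2 + h*(4 + 3*I) + 12*I)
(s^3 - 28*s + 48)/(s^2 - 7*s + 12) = (s^2 + 4*s - 12)/(s - 3)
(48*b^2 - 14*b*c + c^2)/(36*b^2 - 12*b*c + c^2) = (8*b - c)/(6*b - c)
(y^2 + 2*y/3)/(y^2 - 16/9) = 3*y*(3*y + 2)/(9*y^2 - 16)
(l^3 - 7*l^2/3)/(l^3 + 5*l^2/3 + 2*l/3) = l*(3*l - 7)/(3*l^2 + 5*l + 2)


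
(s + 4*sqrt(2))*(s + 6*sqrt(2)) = s^2 + 10*sqrt(2)*s + 48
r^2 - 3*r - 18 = (r - 6)*(r + 3)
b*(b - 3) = b^2 - 3*b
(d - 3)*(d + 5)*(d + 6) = d^3 + 8*d^2 - 3*d - 90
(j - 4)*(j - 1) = j^2 - 5*j + 4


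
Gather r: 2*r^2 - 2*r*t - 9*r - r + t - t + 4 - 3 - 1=2*r^2 + r*(-2*t - 10)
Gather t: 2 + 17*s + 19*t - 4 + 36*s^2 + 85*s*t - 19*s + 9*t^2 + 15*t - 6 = 36*s^2 - 2*s + 9*t^2 + t*(85*s + 34) - 8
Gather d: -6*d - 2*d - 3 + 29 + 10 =36 - 8*d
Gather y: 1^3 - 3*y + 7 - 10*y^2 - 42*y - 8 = -10*y^2 - 45*y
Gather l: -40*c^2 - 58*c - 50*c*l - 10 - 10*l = -40*c^2 - 58*c + l*(-50*c - 10) - 10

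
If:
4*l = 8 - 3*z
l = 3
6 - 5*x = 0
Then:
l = 3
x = 6/5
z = -4/3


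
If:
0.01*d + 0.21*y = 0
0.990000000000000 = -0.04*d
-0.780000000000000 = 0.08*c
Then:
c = -9.75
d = -24.75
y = 1.18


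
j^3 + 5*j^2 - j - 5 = (j - 1)*(j + 1)*(j + 5)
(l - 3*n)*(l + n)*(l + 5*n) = l^3 + 3*l^2*n - 13*l*n^2 - 15*n^3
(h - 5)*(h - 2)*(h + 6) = h^3 - h^2 - 32*h + 60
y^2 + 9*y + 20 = (y + 4)*(y + 5)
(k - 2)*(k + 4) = k^2 + 2*k - 8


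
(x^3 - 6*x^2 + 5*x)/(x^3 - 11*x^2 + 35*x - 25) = x/(x - 5)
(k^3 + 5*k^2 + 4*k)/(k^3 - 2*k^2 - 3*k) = (k + 4)/(k - 3)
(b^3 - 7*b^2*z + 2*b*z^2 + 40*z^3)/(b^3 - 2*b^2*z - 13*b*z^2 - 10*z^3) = (b - 4*z)/(b + z)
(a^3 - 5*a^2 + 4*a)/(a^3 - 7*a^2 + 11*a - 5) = a*(a - 4)/(a^2 - 6*a + 5)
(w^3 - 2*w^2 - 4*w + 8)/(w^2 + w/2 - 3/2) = 2*(w^3 - 2*w^2 - 4*w + 8)/(2*w^2 + w - 3)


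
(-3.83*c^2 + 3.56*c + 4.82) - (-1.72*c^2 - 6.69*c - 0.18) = -2.11*c^2 + 10.25*c + 5.0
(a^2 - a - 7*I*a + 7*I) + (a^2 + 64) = 2*a^2 - a - 7*I*a + 64 + 7*I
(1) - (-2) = 3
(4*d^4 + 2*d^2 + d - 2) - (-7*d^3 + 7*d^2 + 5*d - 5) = 4*d^4 + 7*d^3 - 5*d^2 - 4*d + 3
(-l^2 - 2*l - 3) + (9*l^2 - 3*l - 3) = 8*l^2 - 5*l - 6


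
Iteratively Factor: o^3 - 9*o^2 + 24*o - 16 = (o - 4)*(o^2 - 5*o + 4) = (o - 4)^2*(o - 1)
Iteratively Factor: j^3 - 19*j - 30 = (j - 5)*(j^2 + 5*j + 6) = (j - 5)*(j + 2)*(j + 3)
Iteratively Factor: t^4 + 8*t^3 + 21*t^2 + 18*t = (t + 2)*(t^3 + 6*t^2 + 9*t) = (t + 2)*(t + 3)*(t^2 + 3*t) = t*(t + 2)*(t + 3)*(t + 3)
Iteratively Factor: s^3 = (s)*(s^2) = s^2*(s)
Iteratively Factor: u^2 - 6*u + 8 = (u - 2)*(u - 4)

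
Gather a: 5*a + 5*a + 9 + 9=10*a + 18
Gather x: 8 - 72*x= 8 - 72*x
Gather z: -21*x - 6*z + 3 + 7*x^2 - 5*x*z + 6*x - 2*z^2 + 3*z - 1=7*x^2 - 15*x - 2*z^2 + z*(-5*x - 3) + 2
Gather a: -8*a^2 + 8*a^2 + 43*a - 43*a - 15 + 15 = 0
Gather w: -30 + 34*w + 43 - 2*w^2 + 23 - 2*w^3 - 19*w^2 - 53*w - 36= -2*w^3 - 21*w^2 - 19*w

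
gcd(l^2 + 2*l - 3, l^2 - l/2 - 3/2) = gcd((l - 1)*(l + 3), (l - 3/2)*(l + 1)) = 1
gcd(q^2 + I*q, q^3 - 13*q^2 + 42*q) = q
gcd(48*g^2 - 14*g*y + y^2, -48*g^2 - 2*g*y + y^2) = -8*g + y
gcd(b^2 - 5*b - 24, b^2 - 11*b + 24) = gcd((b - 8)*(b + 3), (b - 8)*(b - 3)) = b - 8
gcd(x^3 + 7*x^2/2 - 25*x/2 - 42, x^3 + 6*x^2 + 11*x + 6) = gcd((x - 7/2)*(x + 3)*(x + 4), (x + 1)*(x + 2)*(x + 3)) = x + 3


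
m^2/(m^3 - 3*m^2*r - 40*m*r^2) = -m/(-m^2 + 3*m*r + 40*r^2)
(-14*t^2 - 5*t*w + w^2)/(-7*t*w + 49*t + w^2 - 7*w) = (2*t + w)/(w - 7)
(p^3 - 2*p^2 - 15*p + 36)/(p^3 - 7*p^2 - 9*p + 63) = (p^2 + p - 12)/(p^2 - 4*p - 21)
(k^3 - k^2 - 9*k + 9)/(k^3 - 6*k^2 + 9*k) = (k^2 + 2*k - 3)/(k*(k - 3))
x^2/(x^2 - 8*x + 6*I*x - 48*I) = x^2/(x^2 + x*(-8 + 6*I) - 48*I)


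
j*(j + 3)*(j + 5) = j^3 + 8*j^2 + 15*j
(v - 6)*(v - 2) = v^2 - 8*v + 12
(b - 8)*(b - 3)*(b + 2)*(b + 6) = b^4 - 3*b^3 - 52*b^2 + 60*b + 288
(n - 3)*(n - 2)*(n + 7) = n^3 + 2*n^2 - 29*n + 42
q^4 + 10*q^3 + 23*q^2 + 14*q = q*(q + 1)*(q + 2)*(q + 7)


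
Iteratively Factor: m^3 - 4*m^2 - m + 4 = (m - 4)*(m^2 - 1) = (m - 4)*(m - 1)*(m + 1)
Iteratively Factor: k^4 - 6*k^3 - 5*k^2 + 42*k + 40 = (k - 5)*(k^3 - k^2 - 10*k - 8) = (k - 5)*(k + 1)*(k^2 - 2*k - 8) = (k - 5)*(k + 1)*(k + 2)*(k - 4)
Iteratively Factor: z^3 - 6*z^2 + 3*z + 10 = (z - 2)*(z^2 - 4*z - 5) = (z - 2)*(z + 1)*(z - 5)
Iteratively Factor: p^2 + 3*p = (p)*(p + 3)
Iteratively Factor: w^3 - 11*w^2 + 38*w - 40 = (w - 5)*(w^2 - 6*w + 8) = (w - 5)*(w - 4)*(w - 2)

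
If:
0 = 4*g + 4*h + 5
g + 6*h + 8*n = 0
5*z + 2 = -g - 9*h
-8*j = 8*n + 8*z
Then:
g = 5*z/8 - 37/32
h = -5*z/8 - 3/32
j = -89*z/64 - 55/256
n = 25*z/64 + 55/256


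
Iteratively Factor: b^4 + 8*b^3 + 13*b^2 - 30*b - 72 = (b + 4)*(b^3 + 4*b^2 - 3*b - 18) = (b + 3)*(b + 4)*(b^2 + b - 6) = (b + 3)^2*(b + 4)*(b - 2)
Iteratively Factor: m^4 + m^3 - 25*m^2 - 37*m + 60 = (m + 4)*(m^3 - 3*m^2 - 13*m + 15) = (m - 5)*(m + 4)*(m^2 + 2*m - 3) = (m - 5)*(m + 3)*(m + 4)*(m - 1)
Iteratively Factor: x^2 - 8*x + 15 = (x - 3)*(x - 5)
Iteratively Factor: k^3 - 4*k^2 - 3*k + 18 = (k - 3)*(k^2 - k - 6) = (k - 3)*(k + 2)*(k - 3)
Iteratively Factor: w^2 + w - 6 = (w + 3)*(w - 2)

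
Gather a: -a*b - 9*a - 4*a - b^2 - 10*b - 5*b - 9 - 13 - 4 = a*(-b - 13) - b^2 - 15*b - 26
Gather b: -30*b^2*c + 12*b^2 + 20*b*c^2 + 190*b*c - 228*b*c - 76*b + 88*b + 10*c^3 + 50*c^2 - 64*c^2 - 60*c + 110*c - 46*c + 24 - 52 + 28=b^2*(12 - 30*c) + b*(20*c^2 - 38*c + 12) + 10*c^3 - 14*c^2 + 4*c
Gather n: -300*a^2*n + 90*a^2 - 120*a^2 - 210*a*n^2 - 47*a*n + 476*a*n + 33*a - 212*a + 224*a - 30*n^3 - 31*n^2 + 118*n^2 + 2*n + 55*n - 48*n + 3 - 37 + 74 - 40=-30*a^2 + 45*a - 30*n^3 + n^2*(87 - 210*a) + n*(-300*a^2 + 429*a + 9)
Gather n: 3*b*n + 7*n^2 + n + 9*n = 7*n^2 + n*(3*b + 10)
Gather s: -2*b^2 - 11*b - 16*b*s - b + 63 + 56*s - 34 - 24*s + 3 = -2*b^2 - 12*b + s*(32 - 16*b) + 32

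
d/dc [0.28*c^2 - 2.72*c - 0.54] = 0.56*c - 2.72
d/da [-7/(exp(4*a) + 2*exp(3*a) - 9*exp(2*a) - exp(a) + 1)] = (28*exp(3*a) + 42*exp(2*a) - 126*exp(a) - 7)*exp(a)/(exp(4*a) + 2*exp(3*a) - 9*exp(2*a) - exp(a) + 1)^2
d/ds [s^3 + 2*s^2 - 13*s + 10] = 3*s^2 + 4*s - 13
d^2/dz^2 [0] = 0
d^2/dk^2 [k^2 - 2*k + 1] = 2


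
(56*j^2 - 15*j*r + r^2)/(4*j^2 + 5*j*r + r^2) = (56*j^2 - 15*j*r + r^2)/(4*j^2 + 5*j*r + r^2)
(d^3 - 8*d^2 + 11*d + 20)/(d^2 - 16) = (d^2 - 4*d - 5)/(d + 4)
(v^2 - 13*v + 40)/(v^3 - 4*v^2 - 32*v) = (v - 5)/(v*(v + 4))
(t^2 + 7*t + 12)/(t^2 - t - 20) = (t + 3)/(t - 5)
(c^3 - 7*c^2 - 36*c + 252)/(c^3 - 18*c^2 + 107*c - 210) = (c + 6)/(c - 5)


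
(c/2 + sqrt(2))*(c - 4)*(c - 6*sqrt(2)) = c^3/2 - 2*sqrt(2)*c^2 - 2*c^2 - 12*c + 8*sqrt(2)*c + 48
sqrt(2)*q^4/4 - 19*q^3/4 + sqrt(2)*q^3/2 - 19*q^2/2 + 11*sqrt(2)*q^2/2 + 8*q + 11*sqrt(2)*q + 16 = (q/2 + 1)*(q - 8*sqrt(2))*(q - 2*sqrt(2))*(sqrt(2)*q/2 + 1/2)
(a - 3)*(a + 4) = a^2 + a - 12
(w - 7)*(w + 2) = w^2 - 5*w - 14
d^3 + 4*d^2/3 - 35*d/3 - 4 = (d - 3)*(d + 1/3)*(d + 4)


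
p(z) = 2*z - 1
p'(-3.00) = 2.00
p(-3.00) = -7.00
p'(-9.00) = 2.00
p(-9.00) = -19.00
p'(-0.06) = 2.00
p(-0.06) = -1.12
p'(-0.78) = 2.00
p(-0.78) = -2.56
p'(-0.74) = 2.00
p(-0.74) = -2.48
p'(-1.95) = 2.00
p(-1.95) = -4.90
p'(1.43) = 2.00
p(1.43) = 1.86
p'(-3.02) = 2.00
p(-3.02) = -7.04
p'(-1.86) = 2.00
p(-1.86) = -4.72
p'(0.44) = 2.00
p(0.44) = -0.12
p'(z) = 2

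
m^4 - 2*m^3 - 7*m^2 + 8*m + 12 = (m - 3)*(m - 2)*(m + 1)*(m + 2)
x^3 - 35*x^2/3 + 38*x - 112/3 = (x - 7)*(x - 8/3)*(x - 2)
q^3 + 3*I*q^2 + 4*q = q*(q - I)*(q + 4*I)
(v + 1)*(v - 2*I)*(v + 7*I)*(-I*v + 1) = -I*v^4 + 6*v^3 - I*v^3 + 6*v^2 - 9*I*v^2 + 14*v - 9*I*v + 14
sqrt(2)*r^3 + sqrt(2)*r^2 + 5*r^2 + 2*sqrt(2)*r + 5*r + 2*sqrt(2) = (r + 1)*(r + 2*sqrt(2))*(sqrt(2)*r + 1)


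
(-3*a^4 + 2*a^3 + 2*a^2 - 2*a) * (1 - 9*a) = 27*a^5 - 21*a^4 - 16*a^3 + 20*a^2 - 2*a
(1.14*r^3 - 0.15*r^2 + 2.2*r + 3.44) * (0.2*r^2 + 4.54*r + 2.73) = 0.228*r^5 + 5.1456*r^4 + 2.8712*r^3 + 10.2665*r^2 + 21.6236*r + 9.3912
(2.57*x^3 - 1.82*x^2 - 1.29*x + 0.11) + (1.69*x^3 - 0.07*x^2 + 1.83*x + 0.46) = 4.26*x^3 - 1.89*x^2 + 0.54*x + 0.57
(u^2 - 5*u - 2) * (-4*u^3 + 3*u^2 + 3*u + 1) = -4*u^5 + 23*u^4 - 4*u^3 - 20*u^2 - 11*u - 2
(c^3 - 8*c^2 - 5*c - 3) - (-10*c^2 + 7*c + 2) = c^3 + 2*c^2 - 12*c - 5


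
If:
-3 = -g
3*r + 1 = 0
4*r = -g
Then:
No Solution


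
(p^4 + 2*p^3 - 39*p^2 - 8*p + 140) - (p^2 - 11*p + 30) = p^4 + 2*p^3 - 40*p^2 + 3*p + 110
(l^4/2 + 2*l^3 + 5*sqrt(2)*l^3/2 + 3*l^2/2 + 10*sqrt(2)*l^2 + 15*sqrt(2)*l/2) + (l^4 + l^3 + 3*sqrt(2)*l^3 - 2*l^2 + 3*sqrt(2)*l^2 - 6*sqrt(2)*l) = 3*l^4/2 + 3*l^3 + 11*sqrt(2)*l^3/2 - l^2/2 + 13*sqrt(2)*l^2 + 3*sqrt(2)*l/2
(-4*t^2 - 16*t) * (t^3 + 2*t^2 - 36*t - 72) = -4*t^5 - 24*t^4 + 112*t^3 + 864*t^2 + 1152*t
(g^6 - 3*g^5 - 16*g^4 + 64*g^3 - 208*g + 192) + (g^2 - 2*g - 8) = g^6 - 3*g^5 - 16*g^4 + 64*g^3 + g^2 - 210*g + 184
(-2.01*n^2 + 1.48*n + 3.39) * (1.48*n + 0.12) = -2.9748*n^3 + 1.9492*n^2 + 5.1948*n + 0.4068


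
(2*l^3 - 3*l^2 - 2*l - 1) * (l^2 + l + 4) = 2*l^5 - l^4 + 3*l^3 - 15*l^2 - 9*l - 4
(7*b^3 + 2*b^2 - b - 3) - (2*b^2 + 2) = 7*b^3 - b - 5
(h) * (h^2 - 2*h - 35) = h^3 - 2*h^2 - 35*h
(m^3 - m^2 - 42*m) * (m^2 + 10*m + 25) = m^5 + 9*m^4 - 27*m^3 - 445*m^2 - 1050*m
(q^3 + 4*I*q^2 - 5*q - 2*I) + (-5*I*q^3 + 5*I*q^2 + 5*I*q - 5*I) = q^3 - 5*I*q^3 + 9*I*q^2 - 5*q + 5*I*q - 7*I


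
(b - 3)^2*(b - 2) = b^3 - 8*b^2 + 21*b - 18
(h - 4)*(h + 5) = h^2 + h - 20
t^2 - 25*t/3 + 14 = (t - 6)*(t - 7/3)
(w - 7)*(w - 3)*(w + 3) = w^3 - 7*w^2 - 9*w + 63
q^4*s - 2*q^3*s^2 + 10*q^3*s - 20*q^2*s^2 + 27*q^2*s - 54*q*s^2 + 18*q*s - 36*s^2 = (q + 3)*(q + 6)*(q - 2*s)*(q*s + s)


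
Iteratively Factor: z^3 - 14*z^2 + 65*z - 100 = (z - 5)*(z^2 - 9*z + 20) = (z - 5)^2*(z - 4)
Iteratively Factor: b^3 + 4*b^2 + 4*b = (b + 2)*(b^2 + 2*b) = b*(b + 2)*(b + 2)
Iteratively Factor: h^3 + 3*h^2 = (h)*(h^2 + 3*h) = h*(h + 3)*(h)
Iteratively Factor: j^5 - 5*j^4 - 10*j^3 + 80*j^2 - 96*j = (j)*(j^4 - 5*j^3 - 10*j^2 + 80*j - 96) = j*(j - 2)*(j^3 - 3*j^2 - 16*j + 48) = j*(j - 2)*(j + 4)*(j^2 - 7*j + 12) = j*(j - 3)*(j - 2)*(j + 4)*(j - 4)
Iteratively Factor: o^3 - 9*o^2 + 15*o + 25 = (o + 1)*(o^2 - 10*o + 25) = (o - 5)*(o + 1)*(o - 5)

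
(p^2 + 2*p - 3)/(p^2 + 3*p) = (p - 1)/p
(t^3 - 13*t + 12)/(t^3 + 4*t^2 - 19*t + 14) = (t^2 + t - 12)/(t^2 + 5*t - 14)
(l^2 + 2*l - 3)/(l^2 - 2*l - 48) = (-l^2 - 2*l + 3)/(-l^2 + 2*l + 48)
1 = 1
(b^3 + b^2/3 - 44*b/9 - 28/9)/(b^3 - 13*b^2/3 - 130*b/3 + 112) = (3*b^2 + 8*b + 4)/(3*(b^2 - 2*b - 48))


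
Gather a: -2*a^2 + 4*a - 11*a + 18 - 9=-2*a^2 - 7*a + 9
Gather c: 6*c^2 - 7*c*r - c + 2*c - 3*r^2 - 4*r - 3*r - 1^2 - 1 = 6*c^2 + c*(1 - 7*r) - 3*r^2 - 7*r - 2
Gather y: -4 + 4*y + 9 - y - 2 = 3*y + 3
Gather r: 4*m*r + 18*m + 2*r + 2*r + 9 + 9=18*m + r*(4*m + 4) + 18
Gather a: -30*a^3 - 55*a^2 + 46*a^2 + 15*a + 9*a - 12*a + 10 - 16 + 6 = -30*a^3 - 9*a^2 + 12*a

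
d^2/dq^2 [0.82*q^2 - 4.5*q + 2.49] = 1.64000000000000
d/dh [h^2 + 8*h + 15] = 2*h + 8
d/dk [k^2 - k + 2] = 2*k - 1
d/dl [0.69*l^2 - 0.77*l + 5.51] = 1.38*l - 0.77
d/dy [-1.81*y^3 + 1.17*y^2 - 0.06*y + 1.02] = -5.43*y^2 + 2.34*y - 0.06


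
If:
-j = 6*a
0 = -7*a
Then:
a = 0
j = 0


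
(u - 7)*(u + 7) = u^2 - 49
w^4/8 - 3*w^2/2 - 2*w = w*(w/4 + 1/2)*(w/2 + 1)*(w - 4)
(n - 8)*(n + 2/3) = n^2 - 22*n/3 - 16/3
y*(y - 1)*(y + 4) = y^3 + 3*y^2 - 4*y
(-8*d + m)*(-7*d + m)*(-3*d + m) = -168*d^3 + 101*d^2*m - 18*d*m^2 + m^3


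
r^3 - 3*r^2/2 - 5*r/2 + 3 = (r - 2)*(r - 1)*(r + 3/2)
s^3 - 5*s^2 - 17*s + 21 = (s - 7)*(s - 1)*(s + 3)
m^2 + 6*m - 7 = (m - 1)*(m + 7)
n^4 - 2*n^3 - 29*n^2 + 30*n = n*(n - 6)*(n - 1)*(n + 5)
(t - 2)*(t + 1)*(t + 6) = t^3 + 5*t^2 - 8*t - 12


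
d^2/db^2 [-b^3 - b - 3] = -6*b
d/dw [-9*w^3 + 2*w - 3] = 2 - 27*w^2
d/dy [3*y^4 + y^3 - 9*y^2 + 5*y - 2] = 12*y^3 + 3*y^2 - 18*y + 5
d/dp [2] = 0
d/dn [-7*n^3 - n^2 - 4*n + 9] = -21*n^2 - 2*n - 4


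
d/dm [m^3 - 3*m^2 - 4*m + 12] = 3*m^2 - 6*m - 4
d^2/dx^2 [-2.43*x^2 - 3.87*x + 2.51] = -4.86000000000000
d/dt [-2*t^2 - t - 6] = -4*t - 1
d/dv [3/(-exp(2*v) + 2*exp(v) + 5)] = 6*(exp(v) - 1)*exp(v)/(-exp(2*v) + 2*exp(v) + 5)^2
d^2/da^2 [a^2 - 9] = 2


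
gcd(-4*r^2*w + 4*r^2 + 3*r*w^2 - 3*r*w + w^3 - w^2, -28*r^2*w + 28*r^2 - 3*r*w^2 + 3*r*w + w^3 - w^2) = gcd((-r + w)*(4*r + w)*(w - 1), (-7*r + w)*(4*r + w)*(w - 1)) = 4*r*w - 4*r + w^2 - w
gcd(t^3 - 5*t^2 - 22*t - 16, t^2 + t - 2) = t + 2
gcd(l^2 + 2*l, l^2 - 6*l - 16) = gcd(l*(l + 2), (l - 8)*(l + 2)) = l + 2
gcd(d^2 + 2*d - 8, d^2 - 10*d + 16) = d - 2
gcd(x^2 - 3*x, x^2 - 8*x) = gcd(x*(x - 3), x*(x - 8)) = x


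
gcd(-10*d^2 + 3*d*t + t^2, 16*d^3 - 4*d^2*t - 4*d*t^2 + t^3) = -2*d + t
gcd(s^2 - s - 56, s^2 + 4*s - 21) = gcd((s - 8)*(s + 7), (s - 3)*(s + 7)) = s + 7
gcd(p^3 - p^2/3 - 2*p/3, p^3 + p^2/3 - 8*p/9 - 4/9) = p^2 - p/3 - 2/3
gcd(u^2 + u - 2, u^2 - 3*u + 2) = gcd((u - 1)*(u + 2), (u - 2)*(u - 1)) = u - 1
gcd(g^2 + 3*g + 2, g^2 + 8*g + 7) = g + 1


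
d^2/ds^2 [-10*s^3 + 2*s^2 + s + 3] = 4 - 60*s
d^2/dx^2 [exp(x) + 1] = exp(x)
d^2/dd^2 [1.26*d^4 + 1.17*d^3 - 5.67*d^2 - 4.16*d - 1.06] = 15.12*d^2 + 7.02*d - 11.34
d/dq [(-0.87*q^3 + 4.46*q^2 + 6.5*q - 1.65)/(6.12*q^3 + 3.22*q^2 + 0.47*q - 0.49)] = (-30.0966*q^4 - 80.3778*q^3 + 12.7391*q^2 + 6.2552*q - 2.4095)/(37.4544*q^6 + 39.4128*q^5 + 16.1212*q^4 - 2.9708*q^3 - 2.9347*q^2 - 0.4606*q + 0.2401)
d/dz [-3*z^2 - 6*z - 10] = -6*z - 6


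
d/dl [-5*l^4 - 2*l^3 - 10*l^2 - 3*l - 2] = -20*l^3 - 6*l^2 - 20*l - 3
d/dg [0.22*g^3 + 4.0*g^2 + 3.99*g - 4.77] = 0.66*g^2 + 8.0*g + 3.99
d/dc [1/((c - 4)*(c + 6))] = 2*(-c - 1)/(c^4 + 4*c^3 - 44*c^2 - 96*c + 576)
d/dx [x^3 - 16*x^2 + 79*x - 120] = 3*x^2 - 32*x + 79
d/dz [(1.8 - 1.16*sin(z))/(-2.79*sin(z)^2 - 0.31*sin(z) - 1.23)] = (-3.2364*sin(z)^2 + 10.044*sin(z) + 1.9848)*cos(z)/(7.7841*sin(z)^4 + 1.7298*sin(z)^3 + 6.9595*sin(z)^2 + 0.7626*sin(z) + 1.5129)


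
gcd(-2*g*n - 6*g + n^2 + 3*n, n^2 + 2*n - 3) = n + 3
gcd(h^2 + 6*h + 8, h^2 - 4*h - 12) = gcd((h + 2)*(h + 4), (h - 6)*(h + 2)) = h + 2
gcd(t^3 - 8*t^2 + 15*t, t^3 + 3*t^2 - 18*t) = t^2 - 3*t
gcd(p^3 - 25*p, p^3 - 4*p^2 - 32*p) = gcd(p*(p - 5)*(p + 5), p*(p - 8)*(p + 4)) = p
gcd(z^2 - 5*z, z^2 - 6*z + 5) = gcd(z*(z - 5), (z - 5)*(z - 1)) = z - 5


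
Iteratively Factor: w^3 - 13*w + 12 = (w + 4)*(w^2 - 4*w + 3) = (w - 1)*(w + 4)*(w - 3)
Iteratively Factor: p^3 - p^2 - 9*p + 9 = (p + 3)*(p^2 - 4*p + 3) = (p - 1)*(p + 3)*(p - 3)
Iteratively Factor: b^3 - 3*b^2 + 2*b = (b)*(b^2 - 3*b + 2) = b*(b - 1)*(b - 2)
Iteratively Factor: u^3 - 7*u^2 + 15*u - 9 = (u - 3)*(u^2 - 4*u + 3) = (u - 3)*(u - 1)*(u - 3)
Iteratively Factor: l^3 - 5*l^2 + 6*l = (l)*(l^2 - 5*l + 6) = l*(l - 2)*(l - 3)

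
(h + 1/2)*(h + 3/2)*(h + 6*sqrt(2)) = h^3 + 2*h^2 + 6*sqrt(2)*h^2 + 3*h/4 + 12*sqrt(2)*h + 9*sqrt(2)/2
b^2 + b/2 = b*(b + 1/2)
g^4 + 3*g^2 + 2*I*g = g*(g - 2*I)*(g + I)^2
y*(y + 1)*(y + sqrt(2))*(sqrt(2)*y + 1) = sqrt(2)*y^4 + sqrt(2)*y^3 + 3*y^3 + sqrt(2)*y^2 + 3*y^2 + sqrt(2)*y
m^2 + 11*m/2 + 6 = (m + 3/2)*(m + 4)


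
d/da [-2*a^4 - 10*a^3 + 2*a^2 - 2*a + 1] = -8*a^3 - 30*a^2 + 4*a - 2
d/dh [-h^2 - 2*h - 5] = -2*h - 2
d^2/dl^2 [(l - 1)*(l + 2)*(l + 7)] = 6*l + 16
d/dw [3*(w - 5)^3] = 9*(w - 5)^2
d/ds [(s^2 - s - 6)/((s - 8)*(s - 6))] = (-13*s^2 + 108*s - 132)/(s^4 - 28*s^3 + 292*s^2 - 1344*s + 2304)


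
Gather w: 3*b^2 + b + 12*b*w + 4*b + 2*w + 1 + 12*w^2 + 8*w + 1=3*b^2 + 5*b + 12*w^2 + w*(12*b + 10) + 2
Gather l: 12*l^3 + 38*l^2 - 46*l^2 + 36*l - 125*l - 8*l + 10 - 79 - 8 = 12*l^3 - 8*l^2 - 97*l - 77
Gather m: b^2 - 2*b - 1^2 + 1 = b^2 - 2*b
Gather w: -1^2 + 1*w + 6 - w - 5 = 0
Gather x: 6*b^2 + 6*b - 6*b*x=6*b^2 - 6*b*x + 6*b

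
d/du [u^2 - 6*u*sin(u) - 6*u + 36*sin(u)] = -6*u*cos(u) + 2*u - 6*sin(u) + 36*cos(u) - 6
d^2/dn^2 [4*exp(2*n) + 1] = 16*exp(2*n)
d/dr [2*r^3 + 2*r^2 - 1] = 2*r*(3*r + 2)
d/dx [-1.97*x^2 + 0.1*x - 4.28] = 0.1 - 3.94*x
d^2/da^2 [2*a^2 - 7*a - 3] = 4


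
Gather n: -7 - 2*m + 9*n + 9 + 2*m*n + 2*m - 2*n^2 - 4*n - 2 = -2*n^2 + n*(2*m + 5)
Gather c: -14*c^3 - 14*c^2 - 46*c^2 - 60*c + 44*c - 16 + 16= -14*c^3 - 60*c^2 - 16*c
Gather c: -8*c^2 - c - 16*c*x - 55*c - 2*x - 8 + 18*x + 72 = -8*c^2 + c*(-16*x - 56) + 16*x + 64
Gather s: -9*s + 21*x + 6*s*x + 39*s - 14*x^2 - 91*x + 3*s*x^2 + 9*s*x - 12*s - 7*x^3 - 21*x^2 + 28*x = s*(3*x^2 + 15*x + 18) - 7*x^3 - 35*x^2 - 42*x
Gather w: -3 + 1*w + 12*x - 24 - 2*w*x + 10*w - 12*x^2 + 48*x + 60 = w*(11 - 2*x) - 12*x^2 + 60*x + 33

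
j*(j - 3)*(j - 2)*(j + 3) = j^4 - 2*j^3 - 9*j^2 + 18*j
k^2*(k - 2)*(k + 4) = k^4 + 2*k^3 - 8*k^2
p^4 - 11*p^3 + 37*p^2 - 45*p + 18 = (p - 6)*(p - 3)*(p - 1)^2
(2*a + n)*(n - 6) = 2*a*n - 12*a + n^2 - 6*n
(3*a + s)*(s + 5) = 3*a*s + 15*a + s^2 + 5*s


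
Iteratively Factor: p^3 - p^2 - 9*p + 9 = (p - 3)*(p^2 + 2*p - 3) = (p - 3)*(p - 1)*(p + 3)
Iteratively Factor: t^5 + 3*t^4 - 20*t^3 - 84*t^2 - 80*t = (t - 5)*(t^4 + 8*t^3 + 20*t^2 + 16*t) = (t - 5)*(t + 2)*(t^3 + 6*t^2 + 8*t) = (t - 5)*(t + 2)*(t + 4)*(t^2 + 2*t) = (t - 5)*(t + 2)^2*(t + 4)*(t)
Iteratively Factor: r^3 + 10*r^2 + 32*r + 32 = (r + 4)*(r^2 + 6*r + 8) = (r + 4)^2*(r + 2)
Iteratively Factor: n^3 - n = (n + 1)*(n^2 - n) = (n - 1)*(n + 1)*(n)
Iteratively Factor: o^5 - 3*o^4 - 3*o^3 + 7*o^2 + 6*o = (o - 2)*(o^4 - o^3 - 5*o^2 - 3*o) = o*(o - 2)*(o^3 - o^2 - 5*o - 3) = o*(o - 2)*(o + 1)*(o^2 - 2*o - 3) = o*(o - 2)*(o + 1)^2*(o - 3)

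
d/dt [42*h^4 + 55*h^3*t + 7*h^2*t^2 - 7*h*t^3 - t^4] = 55*h^3 + 14*h^2*t - 21*h*t^2 - 4*t^3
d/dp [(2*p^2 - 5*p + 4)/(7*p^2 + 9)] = 5*(7*p^2 - 4*p - 9)/(49*p^4 + 126*p^2 + 81)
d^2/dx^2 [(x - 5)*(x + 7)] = 2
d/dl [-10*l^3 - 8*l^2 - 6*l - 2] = -30*l^2 - 16*l - 6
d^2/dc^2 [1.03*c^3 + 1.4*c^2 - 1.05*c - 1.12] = 6.18*c + 2.8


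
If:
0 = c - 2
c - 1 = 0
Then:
No Solution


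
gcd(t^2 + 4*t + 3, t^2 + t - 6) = t + 3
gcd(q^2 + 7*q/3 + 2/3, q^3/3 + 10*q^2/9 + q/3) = q + 1/3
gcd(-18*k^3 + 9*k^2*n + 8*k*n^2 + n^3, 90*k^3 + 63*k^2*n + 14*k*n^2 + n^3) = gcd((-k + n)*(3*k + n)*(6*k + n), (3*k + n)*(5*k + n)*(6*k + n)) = 18*k^2 + 9*k*n + n^2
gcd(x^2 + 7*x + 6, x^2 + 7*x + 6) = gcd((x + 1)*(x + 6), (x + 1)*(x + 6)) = x^2 + 7*x + 6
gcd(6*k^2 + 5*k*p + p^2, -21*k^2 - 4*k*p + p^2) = 3*k + p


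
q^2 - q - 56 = (q - 8)*(q + 7)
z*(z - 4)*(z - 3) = z^3 - 7*z^2 + 12*z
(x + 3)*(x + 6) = x^2 + 9*x + 18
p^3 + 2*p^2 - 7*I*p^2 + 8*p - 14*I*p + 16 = (p + 2)*(p - 8*I)*(p + I)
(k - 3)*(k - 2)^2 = k^3 - 7*k^2 + 16*k - 12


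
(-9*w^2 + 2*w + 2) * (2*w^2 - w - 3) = -18*w^4 + 13*w^3 + 29*w^2 - 8*w - 6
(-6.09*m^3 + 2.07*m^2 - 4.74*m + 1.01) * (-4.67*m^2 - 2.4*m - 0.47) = 28.4403*m^5 + 4.9491*m^4 + 20.0301*m^3 + 5.6864*m^2 - 0.1962*m - 0.4747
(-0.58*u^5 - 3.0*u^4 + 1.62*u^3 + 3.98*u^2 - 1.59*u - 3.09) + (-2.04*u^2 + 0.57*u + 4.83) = -0.58*u^5 - 3.0*u^4 + 1.62*u^3 + 1.94*u^2 - 1.02*u + 1.74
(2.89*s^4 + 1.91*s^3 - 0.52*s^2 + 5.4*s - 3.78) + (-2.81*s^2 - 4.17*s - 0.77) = 2.89*s^4 + 1.91*s^3 - 3.33*s^2 + 1.23*s - 4.55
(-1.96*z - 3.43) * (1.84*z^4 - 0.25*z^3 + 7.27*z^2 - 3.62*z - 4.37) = -3.6064*z^5 - 5.8212*z^4 - 13.3917*z^3 - 17.8409*z^2 + 20.9818*z + 14.9891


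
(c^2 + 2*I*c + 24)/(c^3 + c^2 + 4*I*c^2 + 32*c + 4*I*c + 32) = (c + 6*I)/(c^2 + c*(1 + 8*I) + 8*I)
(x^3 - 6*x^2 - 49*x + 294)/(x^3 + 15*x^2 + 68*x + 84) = (x^2 - 13*x + 42)/(x^2 + 8*x + 12)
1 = 1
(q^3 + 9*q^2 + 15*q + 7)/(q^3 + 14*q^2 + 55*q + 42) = (q + 1)/(q + 6)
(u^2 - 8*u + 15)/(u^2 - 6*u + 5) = (u - 3)/(u - 1)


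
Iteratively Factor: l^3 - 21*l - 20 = (l - 5)*(l^2 + 5*l + 4) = (l - 5)*(l + 1)*(l + 4)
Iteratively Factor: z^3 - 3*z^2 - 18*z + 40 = (z + 4)*(z^2 - 7*z + 10) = (z - 2)*(z + 4)*(z - 5)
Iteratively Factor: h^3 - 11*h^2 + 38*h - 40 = (h - 2)*(h^2 - 9*h + 20) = (h - 4)*(h - 2)*(h - 5)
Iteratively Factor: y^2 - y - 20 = (y + 4)*(y - 5)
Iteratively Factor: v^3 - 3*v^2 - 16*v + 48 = (v - 3)*(v^2 - 16) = (v - 4)*(v - 3)*(v + 4)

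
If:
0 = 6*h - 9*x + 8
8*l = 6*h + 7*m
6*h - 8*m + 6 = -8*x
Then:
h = 3*x/2 - 4/3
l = 191*x/64 - 39/32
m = 17*x/8 - 1/4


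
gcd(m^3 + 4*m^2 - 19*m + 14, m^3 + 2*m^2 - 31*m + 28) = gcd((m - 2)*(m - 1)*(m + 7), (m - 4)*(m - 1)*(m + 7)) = m^2 + 6*m - 7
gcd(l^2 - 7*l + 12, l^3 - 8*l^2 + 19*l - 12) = l^2 - 7*l + 12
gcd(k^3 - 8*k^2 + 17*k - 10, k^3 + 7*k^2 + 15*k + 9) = 1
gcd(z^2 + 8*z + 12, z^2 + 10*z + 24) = z + 6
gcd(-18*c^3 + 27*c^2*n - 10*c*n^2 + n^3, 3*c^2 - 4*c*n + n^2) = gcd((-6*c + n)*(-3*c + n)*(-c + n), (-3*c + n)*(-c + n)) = 3*c^2 - 4*c*n + n^2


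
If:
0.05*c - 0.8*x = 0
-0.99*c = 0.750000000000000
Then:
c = -0.76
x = -0.05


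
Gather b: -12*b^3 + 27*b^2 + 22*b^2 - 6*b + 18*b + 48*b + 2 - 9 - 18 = -12*b^3 + 49*b^2 + 60*b - 25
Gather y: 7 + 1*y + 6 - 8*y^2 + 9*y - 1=-8*y^2 + 10*y + 12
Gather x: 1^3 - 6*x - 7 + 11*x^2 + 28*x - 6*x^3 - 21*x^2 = -6*x^3 - 10*x^2 + 22*x - 6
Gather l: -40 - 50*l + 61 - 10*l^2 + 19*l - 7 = -10*l^2 - 31*l + 14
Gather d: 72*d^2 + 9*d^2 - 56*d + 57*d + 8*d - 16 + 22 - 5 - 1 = 81*d^2 + 9*d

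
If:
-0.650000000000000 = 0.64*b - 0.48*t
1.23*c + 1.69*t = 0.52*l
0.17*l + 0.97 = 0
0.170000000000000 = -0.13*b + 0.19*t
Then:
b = -0.71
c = -2.98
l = -5.71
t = 0.41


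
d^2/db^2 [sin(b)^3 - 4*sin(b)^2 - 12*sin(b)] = -9*sin(b)^3 + 16*sin(b)^2 + 18*sin(b) - 8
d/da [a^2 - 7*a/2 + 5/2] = 2*a - 7/2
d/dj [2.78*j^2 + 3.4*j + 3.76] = 5.56*j + 3.4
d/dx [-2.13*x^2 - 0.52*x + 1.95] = -4.26*x - 0.52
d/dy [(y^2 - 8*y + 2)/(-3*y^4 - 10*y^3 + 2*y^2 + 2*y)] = 2*(3*y^5 - 31*y^4 - 68*y^3 + 39*y^2 - 4*y - 2)/(y^2*(9*y^6 + 60*y^5 + 88*y^4 - 52*y^3 - 36*y^2 + 8*y + 4))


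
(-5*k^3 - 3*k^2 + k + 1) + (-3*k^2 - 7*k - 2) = -5*k^3 - 6*k^2 - 6*k - 1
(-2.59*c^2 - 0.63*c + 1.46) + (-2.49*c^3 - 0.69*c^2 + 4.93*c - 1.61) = -2.49*c^3 - 3.28*c^2 + 4.3*c - 0.15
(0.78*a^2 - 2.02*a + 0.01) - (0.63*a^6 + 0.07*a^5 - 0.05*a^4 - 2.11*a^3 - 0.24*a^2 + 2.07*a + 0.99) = -0.63*a^6 - 0.07*a^5 + 0.05*a^4 + 2.11*a^3 + 1.02*a^2 - 4.09*a - 0.98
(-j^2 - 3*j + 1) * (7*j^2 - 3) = -7*j^4 - 21*j^3 + 10*j^2 + 9*j - 3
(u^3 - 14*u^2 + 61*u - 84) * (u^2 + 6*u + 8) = u^5 - 8*u^4 - 15*u^3 + 170*u^2 - 16*u - 672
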